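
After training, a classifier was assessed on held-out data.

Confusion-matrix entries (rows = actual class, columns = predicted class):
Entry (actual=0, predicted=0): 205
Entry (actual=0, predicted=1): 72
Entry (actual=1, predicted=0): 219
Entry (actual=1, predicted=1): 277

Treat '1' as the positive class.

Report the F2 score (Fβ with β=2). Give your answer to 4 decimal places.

0.5937

Fβ = (1+β²)·TP / ((1+β²)·TP + β²·FN + FP), with β²=4
= 5·277 / (5·277 + 4·219 + 72) = 0.5937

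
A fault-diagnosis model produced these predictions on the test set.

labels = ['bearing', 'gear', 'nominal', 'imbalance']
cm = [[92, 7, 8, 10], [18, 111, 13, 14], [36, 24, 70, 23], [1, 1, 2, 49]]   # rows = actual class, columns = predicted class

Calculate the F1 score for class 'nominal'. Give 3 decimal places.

F1 score = 2·TP/(2·TP+FP+FN).
nominal: TP=70, FP=8+13+2=23, FN=36+24+23=83 → 140/246 = 0.5691

0.569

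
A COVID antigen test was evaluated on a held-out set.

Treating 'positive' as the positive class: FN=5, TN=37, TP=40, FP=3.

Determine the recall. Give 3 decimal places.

0.889

Recall = TP/(TP+FN) = 40/(40+5) = 40/45 = 0.889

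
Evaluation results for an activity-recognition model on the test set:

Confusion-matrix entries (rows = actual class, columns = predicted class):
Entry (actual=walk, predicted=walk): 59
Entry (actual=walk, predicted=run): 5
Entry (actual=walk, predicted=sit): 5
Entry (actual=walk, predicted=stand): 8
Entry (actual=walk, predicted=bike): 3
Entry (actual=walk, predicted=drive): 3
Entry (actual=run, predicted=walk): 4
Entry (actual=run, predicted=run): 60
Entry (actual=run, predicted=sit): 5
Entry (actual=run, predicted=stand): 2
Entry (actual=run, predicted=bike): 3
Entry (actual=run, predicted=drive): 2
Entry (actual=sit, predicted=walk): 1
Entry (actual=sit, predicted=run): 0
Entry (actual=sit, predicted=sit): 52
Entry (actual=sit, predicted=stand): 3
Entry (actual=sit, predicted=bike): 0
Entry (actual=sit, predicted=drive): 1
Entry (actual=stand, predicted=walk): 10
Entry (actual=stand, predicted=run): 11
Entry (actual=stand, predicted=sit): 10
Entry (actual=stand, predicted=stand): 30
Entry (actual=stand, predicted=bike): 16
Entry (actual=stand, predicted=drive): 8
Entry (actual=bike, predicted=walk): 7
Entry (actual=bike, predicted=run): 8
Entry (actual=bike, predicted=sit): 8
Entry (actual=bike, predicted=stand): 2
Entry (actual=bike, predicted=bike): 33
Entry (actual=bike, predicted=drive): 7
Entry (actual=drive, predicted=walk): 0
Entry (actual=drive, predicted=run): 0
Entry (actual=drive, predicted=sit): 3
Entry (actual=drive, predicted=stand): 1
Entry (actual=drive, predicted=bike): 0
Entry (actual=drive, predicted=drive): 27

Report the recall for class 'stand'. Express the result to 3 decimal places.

recall = TP/(TP+FN).
stand: TP=30, FN=10+11+10+16+8=55 → 30/85 = 0.3529

0.353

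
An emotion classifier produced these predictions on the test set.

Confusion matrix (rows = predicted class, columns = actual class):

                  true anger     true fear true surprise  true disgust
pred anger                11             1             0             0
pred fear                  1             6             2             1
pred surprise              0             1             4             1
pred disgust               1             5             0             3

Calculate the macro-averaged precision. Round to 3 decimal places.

0.629

Per-class precision (TP/(TP+FP)):
  anger: TP=11, FP=1+0+0=1 → 11/12 = 0.9167
  fear: TP=6, FP=1+2+1=4 → 6/10 = 0.6000
  surprise: TP=4, FP=0+1+1=2 → 4/6 = 0.6667
  disgust: TP=3, FP=1+5+0=6 → 3/9 = 0.3333
Macro-precision = mean = (0.9167 + 0.6000 + 0.6667 + 0.3333) / 4 = 0.629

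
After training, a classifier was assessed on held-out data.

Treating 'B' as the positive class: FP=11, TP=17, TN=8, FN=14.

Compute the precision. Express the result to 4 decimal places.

0.6071

Precision = TP/(TP+FP) = 17/(17+11) = 17/28 = 0.6071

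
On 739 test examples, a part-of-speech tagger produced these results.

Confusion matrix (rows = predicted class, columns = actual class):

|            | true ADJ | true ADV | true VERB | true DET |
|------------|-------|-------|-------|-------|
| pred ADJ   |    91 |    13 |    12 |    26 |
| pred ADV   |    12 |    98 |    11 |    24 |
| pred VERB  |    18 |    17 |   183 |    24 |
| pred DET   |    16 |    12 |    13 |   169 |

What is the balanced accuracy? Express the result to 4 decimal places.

Balanced accuracy = mean of per-class recall.
  ADJ: recall = 91/137 = 0.66423
  ADV: recall = 98/140 = 0.70000
  VERB: recall = 183/219 = 0.83562
  DET: recall = 169/243 = 0.69547
Mean = (0.66423 + 0.70000 + 0.83562 + 0.69547) / 4 = 0.7238

0.7238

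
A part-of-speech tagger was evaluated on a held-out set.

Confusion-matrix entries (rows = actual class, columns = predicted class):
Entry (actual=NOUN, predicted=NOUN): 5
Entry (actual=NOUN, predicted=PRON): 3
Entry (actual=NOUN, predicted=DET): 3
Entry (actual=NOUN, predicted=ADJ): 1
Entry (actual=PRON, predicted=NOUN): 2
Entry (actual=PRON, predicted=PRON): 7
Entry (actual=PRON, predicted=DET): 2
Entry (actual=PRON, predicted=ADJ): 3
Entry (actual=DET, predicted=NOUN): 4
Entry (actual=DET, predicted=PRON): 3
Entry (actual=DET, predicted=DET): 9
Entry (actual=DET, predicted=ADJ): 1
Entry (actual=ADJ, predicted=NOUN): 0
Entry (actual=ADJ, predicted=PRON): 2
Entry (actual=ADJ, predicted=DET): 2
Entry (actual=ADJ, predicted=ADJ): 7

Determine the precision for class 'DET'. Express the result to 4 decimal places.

precision = TP/(TP+FP).
DET: TP=9, FP=3+2+2=7 → 9/16 = 0.56250

0.5625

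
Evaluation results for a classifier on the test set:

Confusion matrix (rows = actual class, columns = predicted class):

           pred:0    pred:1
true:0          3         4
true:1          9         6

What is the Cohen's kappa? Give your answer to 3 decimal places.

-0.144

Observed agreement pₒ = trace/N = 9/22 = 0.4091
Expected agreement pₑ = Σ (rowᵢ·colᵢ)/N² = (7·12 + 15·10)/22² = 0.4835
κ = (pₒ − pₑ)/(1 − pₑ) = (0.4091 − 0.4835)/(1 − 0.4835) = -0.144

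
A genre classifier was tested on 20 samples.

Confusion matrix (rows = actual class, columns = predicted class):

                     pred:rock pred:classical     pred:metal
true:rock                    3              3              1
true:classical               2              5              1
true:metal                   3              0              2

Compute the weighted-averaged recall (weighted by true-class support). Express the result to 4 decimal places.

0.5000

Per-class recall (TP/(TP+FN)):
  rock: TP=3, FN=3+1=4 → 3/7 = 0.42857
  classical: TP=5, FN=2+1=3 → 5/8 = 0.62500
  metal: TP=2, FN=3+0=3 → 2/5 = 0.40000
Weighted-recall = Σ (supportᵢ/N)·recallᵢ with N=20: (7/20)·0.42857 + (8/20)·0.62500 + (5/20)·0.40000 = 0.5000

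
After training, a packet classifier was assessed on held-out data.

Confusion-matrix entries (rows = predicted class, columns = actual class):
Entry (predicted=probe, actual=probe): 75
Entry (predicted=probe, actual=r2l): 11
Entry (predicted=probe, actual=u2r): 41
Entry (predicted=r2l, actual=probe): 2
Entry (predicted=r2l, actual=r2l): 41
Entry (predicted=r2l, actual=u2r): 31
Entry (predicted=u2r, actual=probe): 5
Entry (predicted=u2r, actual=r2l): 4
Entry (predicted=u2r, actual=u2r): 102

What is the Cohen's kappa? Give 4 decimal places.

Observed agreement pₒ = trace/N = 218/312 = 0.69872
Expected agreement pₑ = Σ (rowᵢ·colᵢ)/N² = (82·127 + 56·74 + 174·111)/312² = 0.34796
κ = (pₒ − pₑ)/(1 − pₑ) = (0.69872 − 0.34796)/(1 − 0.34796) = 0.5379

0.5379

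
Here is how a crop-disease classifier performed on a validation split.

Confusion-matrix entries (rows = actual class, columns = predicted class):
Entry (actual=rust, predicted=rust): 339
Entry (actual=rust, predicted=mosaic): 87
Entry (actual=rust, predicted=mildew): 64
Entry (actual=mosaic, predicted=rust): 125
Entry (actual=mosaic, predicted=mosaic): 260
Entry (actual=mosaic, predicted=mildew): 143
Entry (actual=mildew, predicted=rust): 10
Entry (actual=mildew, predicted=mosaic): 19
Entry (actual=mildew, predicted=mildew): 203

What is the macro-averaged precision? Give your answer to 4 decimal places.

0.6402

Per-class precision (TP/(TP+FP)):
  rust: TP=339, FP=125+10=135 → 339/474 = 0.71519
  mosaic: TP=260, FP=87+19=106 → 260/366 = 0.71038
  mildew: TP=203, FP=64+143=207 → 203/410 = 0.49512
Macro-precision = mean = (0.71519 + 0.71038 + 0.49512) / 3 = 0.6402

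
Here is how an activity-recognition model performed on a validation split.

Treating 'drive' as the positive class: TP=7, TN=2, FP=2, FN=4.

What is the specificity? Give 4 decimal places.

0.5000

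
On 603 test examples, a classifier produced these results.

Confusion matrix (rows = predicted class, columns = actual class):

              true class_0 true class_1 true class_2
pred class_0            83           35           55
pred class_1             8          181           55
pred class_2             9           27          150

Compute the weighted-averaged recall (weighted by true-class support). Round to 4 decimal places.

Per-class recall (TP/(TP+FN)):
  class_0: TP=83, FN=8+9=17 → 83/100 = 0.83000
  class_1: TP=181, FN=35+27=62 → 181/243 = 0.74486
  class_2: TP=150, FN=55+55=110 → 150/260 = 0.57692
Weighted-recall = Σ (supportᵢ/N)·recallᵢ with N=603: (100/603)·0.83000 + (243/603)·0.74486 + (260/603)·0.57692 = 0.6866

0.6866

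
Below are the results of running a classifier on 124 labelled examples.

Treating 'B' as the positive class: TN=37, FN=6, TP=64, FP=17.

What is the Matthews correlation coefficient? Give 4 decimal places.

0.6245

MCC = (TP·TN − FP·FN) / √((TP+FP)(TP+FN)(TN+FP)(TN+FN))
Numerator = 64·37 − 17·6 = 2266
Denominator = √(81·70·54·43) = √13165740 = 3628.4625
MCC = 2266 / 3628.4625 = 0.6245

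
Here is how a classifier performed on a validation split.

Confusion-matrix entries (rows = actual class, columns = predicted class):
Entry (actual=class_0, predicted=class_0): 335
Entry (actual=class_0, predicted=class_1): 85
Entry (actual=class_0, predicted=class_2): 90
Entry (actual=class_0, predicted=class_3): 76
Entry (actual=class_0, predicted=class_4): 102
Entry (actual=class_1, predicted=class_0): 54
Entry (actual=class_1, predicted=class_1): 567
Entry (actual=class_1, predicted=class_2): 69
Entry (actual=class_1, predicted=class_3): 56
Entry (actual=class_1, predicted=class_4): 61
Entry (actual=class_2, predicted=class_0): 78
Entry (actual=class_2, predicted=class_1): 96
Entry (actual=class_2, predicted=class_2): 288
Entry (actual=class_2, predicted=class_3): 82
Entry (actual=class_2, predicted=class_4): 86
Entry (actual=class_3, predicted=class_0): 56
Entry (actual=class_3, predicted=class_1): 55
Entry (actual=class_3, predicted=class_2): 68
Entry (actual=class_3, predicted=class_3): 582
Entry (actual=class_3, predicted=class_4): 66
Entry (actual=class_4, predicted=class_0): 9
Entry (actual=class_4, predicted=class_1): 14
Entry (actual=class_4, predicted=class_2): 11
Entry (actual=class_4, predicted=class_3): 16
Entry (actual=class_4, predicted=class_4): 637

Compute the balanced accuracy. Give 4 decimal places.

0.6555

Balanced accuracy = mean of per-class recall.
  class_0: recall = 335/688 = 0.48692
  class_1: recall = 567/807 = 0.70260
  class_2: recall = 288/630 = 0.45714
  class_3: recall = 582/827 = 0.70375
  class_4: recall = 637/687 = 0.92722
Mean = (0.48692 + 0.70260 + 0.45714 + 0.70375 + 0.92722) / 5 = 0.6555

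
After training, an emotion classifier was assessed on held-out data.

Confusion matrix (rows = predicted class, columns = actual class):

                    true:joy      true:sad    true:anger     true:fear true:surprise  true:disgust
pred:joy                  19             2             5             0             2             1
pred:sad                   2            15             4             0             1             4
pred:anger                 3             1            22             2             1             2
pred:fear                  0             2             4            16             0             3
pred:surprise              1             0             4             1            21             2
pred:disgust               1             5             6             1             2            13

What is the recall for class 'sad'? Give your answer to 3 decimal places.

Treat 'sad' as positive and all other classes as negative.
recall = TP/(TP+FN).
sad: TP=15, FN=2+1+2+0+5=10 → 15/25 = 0.6000

0.600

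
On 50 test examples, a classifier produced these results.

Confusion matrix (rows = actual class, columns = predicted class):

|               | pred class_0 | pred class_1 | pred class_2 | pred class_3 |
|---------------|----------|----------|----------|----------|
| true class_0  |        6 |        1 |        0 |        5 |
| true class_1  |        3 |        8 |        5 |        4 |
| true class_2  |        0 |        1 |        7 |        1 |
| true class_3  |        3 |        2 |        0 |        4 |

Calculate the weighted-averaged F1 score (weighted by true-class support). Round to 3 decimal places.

0.503

Per-class F1 score (2·TP/(2·TP+FP+FN)):
  class_0: TP=6, FP=3+0+3=6, FN=1+0+5=6 → 12/24 = 0.5000
  class_1: TP=8, FP=1+1+2=4, FN=3+5+4=12 → 16/32 = 0.5000
  class_2: TP=7, FP=0+5+0=5, FN=0+1+1=2 → 14/21 = 0.6667
  class_3: TP=4, FP=5+4+1=10, FN=3+2+0=5 → 8/23 = 0.3478
Weighted-F1 score = Σ (supportᵢ/N)·F1 scoreᵢ with N=50: (12/50)·0.5000 + (20/50)·0.5000 + (9/50)·0.6667 + (9/50)·0.3478 = 0.503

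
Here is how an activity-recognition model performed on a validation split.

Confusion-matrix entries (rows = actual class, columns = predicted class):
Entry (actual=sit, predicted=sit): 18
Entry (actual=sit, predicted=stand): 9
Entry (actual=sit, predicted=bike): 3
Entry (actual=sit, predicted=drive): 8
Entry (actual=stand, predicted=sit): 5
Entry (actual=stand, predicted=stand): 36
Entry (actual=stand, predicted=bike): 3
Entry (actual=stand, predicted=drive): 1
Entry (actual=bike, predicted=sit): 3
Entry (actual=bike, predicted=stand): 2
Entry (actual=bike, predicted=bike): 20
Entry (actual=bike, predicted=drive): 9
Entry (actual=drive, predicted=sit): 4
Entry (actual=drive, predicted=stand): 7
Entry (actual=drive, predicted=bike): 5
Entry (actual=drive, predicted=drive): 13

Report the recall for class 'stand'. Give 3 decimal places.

0.800

Take TP from the diagonal, FP from the rest of the 'stand' prediction marginal, FN from the rest of the 'stand' actual marginal.
recall = TP/(TP+FN).
stand: TP=36, FN=5+3+1=9 → 36/45 = 0.8000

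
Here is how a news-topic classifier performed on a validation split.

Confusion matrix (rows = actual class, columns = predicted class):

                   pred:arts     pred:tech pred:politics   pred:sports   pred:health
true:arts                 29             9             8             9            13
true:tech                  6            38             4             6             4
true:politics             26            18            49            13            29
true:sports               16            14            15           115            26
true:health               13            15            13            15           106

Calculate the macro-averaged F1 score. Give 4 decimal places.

0.5193

Per-class F1 score (2·TP/(2·TP+FP+FN)):
  arts: TP=29, FP=6+26+16+13=61, FN=9+8+9+13=39 → 58/158 = 0.36709
  tech: TP=38, FP=9+18+14+15=56, FN=6+4+6+4=20 → 76/152 = 0.50000
  politics: TP=49, FP=8+4+15+13=40, FN=26+18+13+29=86 → 98/224 = 0.43750
  sports: TP=115, FP=9+6+13+15=43, FN=16+14+15+26=71 → 230/344 = 0.66860
  health: TP=106, FP=13+4+29+26=72, FN=13+15+13+15=56 → 212/340 = 0.62353
Macro-F1 score = mean = (0.36709 + 0.50000 + 0.43750 + 0.66860 + 0.62353) / 5 = 0.5193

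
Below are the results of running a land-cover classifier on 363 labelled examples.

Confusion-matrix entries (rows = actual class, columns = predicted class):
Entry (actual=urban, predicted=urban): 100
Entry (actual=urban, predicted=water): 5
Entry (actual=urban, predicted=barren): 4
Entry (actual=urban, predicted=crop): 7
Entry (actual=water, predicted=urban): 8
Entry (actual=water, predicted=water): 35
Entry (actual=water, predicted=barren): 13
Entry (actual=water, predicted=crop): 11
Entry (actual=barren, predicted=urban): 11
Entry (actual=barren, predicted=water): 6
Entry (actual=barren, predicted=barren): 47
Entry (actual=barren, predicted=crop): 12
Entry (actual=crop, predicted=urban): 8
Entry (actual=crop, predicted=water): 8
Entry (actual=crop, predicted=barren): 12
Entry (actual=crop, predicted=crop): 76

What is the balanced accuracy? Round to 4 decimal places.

0.6834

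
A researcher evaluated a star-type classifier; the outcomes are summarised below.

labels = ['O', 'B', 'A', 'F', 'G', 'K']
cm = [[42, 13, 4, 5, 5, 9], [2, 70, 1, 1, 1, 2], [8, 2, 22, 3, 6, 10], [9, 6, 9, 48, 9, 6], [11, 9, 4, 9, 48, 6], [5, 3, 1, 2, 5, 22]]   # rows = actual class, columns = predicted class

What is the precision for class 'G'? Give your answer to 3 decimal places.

0.649

Take TP from the diagonal, FP from the rest of the 'G' prediction marginal, FN from the rest of the 'G' actual marginal.
precision = TP/(TP+FP).
G: TP=48, FP=5+1+6+9+5=26 → 48/74 = 0.6486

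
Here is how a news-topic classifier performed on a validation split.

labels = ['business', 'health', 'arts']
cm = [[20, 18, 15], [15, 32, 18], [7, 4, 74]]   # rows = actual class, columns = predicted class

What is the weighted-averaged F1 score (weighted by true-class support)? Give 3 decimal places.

Per-class F1 score (2·TP/(2·TP+FP+FN)):
  business: TP=20, FP=15+7=22, FN=18+15=33 → 40/95 = 0.4211
  health: TP=32, FP=18+4=22, FN=15+18=33 → 64/119 = 0.5378
  arts: TP=74, FP=15+18=33, FN=7+4=11 → 148/192 = 0.7708
Weighted-F1 score = Σ (supportᵢ/N)·F1 scoreᵢ with N=203: (53/203)·0.4211 + (65/203)·0.5378 + (85/203)·0.7708 = 0.605

0.605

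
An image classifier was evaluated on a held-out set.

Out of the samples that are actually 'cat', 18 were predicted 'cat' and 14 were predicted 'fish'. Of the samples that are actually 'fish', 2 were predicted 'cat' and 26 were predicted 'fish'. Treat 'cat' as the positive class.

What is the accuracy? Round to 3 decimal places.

0.733

Accuracy = (TP+TN)/N = (18+26)/60 = 0.733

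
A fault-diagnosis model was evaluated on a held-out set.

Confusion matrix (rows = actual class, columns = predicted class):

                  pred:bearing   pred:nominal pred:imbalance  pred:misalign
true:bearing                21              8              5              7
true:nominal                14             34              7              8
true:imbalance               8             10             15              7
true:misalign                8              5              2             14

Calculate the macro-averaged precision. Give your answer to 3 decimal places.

Per-class precision (TP/(TP+FP)):
  bearing: TP=21, FP=14+8+8=30 → 21/51 = 0.4118
  nominal: TP=34, FP=8+10+5=23 → 34/57 = 0.5965
  imbalance: TP=15, FP=5+7+2=14 → 15/29 = 0.5172
  misalign: TP=14, FP=7+8+7=22 → 14/36 = 0.3889
Macro-precision = mean = (0.4118 + 0.5965 + 0.5172 + 0.3889) / 4 = 0.479

0.479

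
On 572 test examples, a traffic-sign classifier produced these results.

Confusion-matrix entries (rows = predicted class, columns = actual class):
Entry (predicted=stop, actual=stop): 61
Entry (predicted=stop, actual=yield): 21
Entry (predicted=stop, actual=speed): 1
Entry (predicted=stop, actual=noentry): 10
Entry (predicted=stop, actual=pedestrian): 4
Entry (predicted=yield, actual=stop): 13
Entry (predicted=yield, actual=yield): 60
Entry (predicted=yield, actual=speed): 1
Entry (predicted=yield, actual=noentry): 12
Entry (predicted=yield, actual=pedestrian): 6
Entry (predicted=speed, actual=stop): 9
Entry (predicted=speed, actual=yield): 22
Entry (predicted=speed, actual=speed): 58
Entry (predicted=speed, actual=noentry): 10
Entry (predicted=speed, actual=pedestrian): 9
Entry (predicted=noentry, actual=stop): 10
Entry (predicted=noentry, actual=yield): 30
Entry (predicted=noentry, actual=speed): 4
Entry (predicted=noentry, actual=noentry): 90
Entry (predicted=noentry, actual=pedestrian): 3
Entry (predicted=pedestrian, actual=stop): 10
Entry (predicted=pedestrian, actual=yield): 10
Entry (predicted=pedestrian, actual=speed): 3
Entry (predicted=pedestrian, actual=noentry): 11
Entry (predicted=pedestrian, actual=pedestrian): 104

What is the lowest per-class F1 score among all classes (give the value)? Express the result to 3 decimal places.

Per-class F1 score (2·TP/(2·TP+FP+FN)):
  stop: TP=61, FP=21+1+10+4=36, FN=13+9+10+10=42 → 122/200 = 0.6100
  yield: TP=60, FP=13+1+12+6=32, FN=21+22+30+10=83 → 120/235 = 0.5106
  speed: TP=58, FP=9+22+10+9=50, FN=1+1+4+3=9 → 116/175 = 0.6629
  noentry: TP=90, FP=10+30+4+3=47, FN=10+12+10+11=43 → 180/270 = 0.6667
  pedestrian: TP=104, FP=10+10+3+11=34, FN=4+6+9+3=22 → 208/264 = 0.7879
Lowest is class 'yield' with F1 score = 0.511.

0.511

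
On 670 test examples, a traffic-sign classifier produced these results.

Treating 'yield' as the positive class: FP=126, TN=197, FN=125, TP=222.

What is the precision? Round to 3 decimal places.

0.638

Precision = TP/(TP+FP) = 222/(222+126) = 222/348 = 0.638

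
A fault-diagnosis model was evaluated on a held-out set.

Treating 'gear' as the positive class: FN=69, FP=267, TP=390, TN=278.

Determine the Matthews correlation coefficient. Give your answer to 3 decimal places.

0.377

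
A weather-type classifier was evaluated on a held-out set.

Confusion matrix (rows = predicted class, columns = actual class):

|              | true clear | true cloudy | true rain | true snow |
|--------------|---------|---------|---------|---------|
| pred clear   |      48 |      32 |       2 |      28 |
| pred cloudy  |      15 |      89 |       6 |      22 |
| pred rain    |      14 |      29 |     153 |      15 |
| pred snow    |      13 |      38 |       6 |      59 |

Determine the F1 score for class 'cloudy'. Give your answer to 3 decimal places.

One-vs-rest for 'cloudy': TP = diagonal; FP = other classes predicted 'cloudy'; FN = 'cloudy' predicted as other.
F1 score = 2·TP/(2·TP+FP+FN).
cloudy: TP=89, FP=15+6+22=43, FN=32+29+38=99 → 178/320 = 0.5563

0.556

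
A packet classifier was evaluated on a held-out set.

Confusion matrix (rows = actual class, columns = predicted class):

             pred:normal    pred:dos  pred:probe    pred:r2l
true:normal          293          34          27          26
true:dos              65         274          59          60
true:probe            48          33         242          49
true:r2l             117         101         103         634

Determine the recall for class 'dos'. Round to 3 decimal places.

0.598

recall = TP/(TP+FN).
dos: TP=274, FN=65+59+60=184 → 274/458 = 0.5983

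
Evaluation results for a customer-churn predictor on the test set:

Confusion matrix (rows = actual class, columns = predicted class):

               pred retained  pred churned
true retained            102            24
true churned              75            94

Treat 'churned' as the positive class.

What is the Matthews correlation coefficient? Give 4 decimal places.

0.3693

MCC = (TP·TN − FP·FN) / √((TP+FP)(TP+FN)(TN+FP)(TN+FN))
Numerator = 94·102 − 24·75 = 7788
Denominator = √(118·169·126·177) = √444746484 = 21089.0133
MCC = 7788 / 21089.0133 = 0.3693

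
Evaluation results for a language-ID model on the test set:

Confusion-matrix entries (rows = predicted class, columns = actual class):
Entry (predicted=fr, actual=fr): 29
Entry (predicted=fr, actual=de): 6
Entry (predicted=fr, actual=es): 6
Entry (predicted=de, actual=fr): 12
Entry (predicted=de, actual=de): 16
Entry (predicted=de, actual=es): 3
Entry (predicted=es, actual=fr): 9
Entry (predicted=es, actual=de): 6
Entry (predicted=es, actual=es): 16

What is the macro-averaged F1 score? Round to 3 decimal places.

0.584

Per-class F1 score (2·TP/(2·TP+FP+FN)):
  fr: TP=29, FP=6+6=12, FN=12+9=21 → 58/91 = 0.6374
  de: TP=16, FP=12+3=15, FN=6+6=12 → 32/59 = 0.5424
  es: TP=16, FP=9+6=15, FN=6+3=9 → 32/56 = 0.5714
Macro-F1 score = mean = (0.6374 + 0.5424 + 0.5714) / 3 = 0.584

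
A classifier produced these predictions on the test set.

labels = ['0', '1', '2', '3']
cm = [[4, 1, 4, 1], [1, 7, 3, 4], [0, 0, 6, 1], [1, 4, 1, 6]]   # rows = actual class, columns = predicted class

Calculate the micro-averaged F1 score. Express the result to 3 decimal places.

0.523

Micro-averaging pools counts across classes: ΣTP=23, ΣFP=21, ΣFN=21.
Micro-F1 score = 2·TP/(2·TP+FP+FN) on pooled counts = 0.523 (equals overall accuracy in single-label multiclass).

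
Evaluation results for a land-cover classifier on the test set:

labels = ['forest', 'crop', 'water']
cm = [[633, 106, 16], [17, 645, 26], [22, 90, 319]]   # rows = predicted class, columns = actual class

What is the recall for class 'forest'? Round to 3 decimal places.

0.942

recall = TP/(TP+FN).
forest: TP=633, FN=17+22=39 → 633/672 = 0.9420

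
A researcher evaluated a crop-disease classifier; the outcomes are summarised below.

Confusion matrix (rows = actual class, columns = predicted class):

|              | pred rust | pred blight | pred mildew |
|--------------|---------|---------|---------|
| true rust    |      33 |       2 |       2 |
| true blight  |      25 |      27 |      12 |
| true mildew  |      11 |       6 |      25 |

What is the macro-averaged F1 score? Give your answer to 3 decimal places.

0.595

Per-class F1 score (2·TP/(2·TP+FP+FN)):
  rust: TP=33, FP=25+11=36, FN=2+2=4 → 66/106 = 0.6226
  blight: TP=27, FP=2+6=8, FN=25+12=37 → 54/99 = 0.5455
  mildew: TP=25, FP=2+12=14, FN=11+6=17 → 50/81 = 0.6173
Macro-F1 score = mean = (0.6226 + 0.5455 + 0.6173) / 3 = 0.595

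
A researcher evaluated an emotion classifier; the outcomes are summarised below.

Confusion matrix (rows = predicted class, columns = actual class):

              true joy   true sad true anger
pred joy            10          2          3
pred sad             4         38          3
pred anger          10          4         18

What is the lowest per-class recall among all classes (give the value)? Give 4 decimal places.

Per-class recall (TP/(TP+FN)):
  joy: TP=10, FN=4+10=14 → 10/24 = 0.41667
  sad: TP=38, FN=2+4=6 → 38/44 = 0.86364
  anger: TP=18, FN=3+3=6 → 18/24 = 0.75000
Lowest is class 'joy' with recall = 0.4167.

0.4167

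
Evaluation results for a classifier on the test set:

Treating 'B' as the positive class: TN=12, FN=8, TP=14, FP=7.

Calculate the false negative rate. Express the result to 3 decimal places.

0.364

FNR = FN/(FN+TP) = 8/(8+14) = 0.364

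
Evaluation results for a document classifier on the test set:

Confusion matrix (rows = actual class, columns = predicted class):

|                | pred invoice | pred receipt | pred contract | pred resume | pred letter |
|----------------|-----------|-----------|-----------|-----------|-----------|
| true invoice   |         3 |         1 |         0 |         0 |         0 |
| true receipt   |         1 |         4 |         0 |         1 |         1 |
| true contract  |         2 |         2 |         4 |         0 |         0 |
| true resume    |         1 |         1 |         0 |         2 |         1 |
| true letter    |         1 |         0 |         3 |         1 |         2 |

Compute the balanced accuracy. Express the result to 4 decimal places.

0.5014

Balanced accuracy = mean of per-class recall.
  invoice: recall = 3/4 = 0.75000
  receipt: recall = 4/7 = 0.57143
  contract: recall = 4/8 = 0.50000
  resume: recall = 2/5 = 0.40000
  letter: recall = 2/7 = 0.28571
Mean = (0.75000 + 0.57143 + 0.50000 + 0.40000 + 0.28571) / 5 = 0.5014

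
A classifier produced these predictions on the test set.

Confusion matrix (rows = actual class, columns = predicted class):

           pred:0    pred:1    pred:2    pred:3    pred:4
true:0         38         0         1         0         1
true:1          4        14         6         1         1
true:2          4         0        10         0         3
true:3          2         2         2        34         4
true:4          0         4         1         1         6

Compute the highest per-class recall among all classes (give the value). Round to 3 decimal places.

0.950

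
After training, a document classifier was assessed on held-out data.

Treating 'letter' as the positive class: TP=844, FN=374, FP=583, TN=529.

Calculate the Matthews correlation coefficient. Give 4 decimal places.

0.1729

MCC = (TP·TN − FP·FN) / √((TP+FP)(TP+FN)(TN+FP)(TN+FN))
Numerator = 844·529 − 583·374 = 228434
Denominator = √(1427·1218·1112·903) = √1745274723696 = 1321088.4617
MCC = 228434 / 1321088.4617 = 0.1729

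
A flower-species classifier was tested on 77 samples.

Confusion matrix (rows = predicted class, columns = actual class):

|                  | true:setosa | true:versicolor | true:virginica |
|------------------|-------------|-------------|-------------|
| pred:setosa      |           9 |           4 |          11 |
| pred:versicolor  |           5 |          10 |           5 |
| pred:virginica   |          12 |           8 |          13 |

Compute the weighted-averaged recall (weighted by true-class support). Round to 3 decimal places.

0.416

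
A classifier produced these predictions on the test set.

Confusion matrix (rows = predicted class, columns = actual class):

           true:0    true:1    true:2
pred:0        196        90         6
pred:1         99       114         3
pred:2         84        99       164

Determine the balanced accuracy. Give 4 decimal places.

Balanced accuracy = mean of per-class recall.
  0: recall = 196/379 = 0.51715
  1: recall = 114/303 = 0.37624
  2: recall = 164/173 = 0.94798
Mean = (0.51715 + 0.37624 + 0.94798) / 3 = 0.6138

0.6138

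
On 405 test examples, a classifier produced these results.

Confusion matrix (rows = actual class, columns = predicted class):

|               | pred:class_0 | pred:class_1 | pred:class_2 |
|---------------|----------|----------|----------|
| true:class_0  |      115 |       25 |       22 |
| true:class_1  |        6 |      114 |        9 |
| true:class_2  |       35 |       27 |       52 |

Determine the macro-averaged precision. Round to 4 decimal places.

0.6835

Per-class precision (TP/(TP+FP)):
  class_0: TP=115, FP=6+35=41 → 115/156 = 0.73718
  class_1: TP=114, FP=25+27=52 → 114/166 = 0.68675
  class_2: TP=52, FP=22+9=31 → 52/83 = 0.62651
Macro-precision = mean = (0.73718 + 0.68675 + 0.62651) / 3 = 0.6835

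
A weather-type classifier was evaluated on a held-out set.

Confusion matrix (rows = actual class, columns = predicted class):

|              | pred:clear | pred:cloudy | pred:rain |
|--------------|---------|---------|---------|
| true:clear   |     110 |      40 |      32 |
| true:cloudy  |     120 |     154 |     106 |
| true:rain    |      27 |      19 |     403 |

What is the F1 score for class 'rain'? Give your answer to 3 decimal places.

0.814

Treat 'rain' as positive and all other classes as negative.
F1 score = 2·TP/(2·TP+FP+FN).
rain: TP=403, FP=32+106=138, FN=27+19=46 → 806/990 = 0.8141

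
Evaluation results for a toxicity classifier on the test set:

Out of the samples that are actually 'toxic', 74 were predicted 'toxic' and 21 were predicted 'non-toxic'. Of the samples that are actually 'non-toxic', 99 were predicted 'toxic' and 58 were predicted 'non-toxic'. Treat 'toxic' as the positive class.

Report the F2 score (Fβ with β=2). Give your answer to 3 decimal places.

0.669

Fβ = (1+β²)·TP / ((1+β²)·TP + β²·FN + FP), with β²=4
= 5·74 / (5·74 + 4·21 + 99) = 0.669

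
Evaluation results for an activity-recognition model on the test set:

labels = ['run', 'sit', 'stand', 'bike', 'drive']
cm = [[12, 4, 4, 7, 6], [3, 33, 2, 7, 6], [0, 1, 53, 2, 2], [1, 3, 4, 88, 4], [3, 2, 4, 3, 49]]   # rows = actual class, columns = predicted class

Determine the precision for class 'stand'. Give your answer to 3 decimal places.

Treat 'stand' as positive and all other classes as negative.
precision = TP/(TP+FP).
stand: TP=53, FP=4+2+4+4=14 → 53/67 = 0.7910

0.791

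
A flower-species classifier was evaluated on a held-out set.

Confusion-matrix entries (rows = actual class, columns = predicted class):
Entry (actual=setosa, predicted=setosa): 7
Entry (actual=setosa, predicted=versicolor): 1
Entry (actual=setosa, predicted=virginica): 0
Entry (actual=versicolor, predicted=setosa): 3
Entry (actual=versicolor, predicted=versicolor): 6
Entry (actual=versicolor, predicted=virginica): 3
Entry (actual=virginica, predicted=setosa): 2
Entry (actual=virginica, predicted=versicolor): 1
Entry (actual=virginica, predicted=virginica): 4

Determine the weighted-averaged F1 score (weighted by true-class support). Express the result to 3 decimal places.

Per-class F1 score (2·TP/(2·TP+FP+FN)):
  setosa: TP=7, FP=3+2=5, FN=1+0=1 → 14/20 = 0.7000
  versicolor: TP=6, FP=1+1=2, FN=3+3=6 → 12/20 = 0.6000
  virginica: TP=4, FP=0+3=3, FN=2+1=3 → 8/14 = 0.5714
Weighted-F1 score = Σ (supportᵢ/N)·F1 scoreᵢ with N=27: (8/27)·0.7000 + (12/27)·0.6000 + (7/27)·0.5714 = 0.622

0.622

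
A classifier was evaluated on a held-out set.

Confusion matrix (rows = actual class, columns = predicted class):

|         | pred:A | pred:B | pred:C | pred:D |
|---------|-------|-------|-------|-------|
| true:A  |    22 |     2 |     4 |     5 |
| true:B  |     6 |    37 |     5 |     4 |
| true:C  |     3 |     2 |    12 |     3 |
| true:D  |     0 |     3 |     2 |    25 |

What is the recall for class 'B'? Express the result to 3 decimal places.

0.712

recall = TP/(TP+FN).
B: TP=37, FN=6+5+4=15 → 37/52 = 0.7115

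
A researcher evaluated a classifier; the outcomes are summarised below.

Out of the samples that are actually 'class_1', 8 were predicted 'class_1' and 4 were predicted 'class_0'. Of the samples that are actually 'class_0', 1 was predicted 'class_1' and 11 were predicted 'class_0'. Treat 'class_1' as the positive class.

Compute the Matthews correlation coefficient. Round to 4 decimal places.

MCC = (TP·TN − FP·FN) / √((TP+FP)(TP+FN)(TN+FP)(TN+FN))
Numerator = 8·11 − 1·4 = 84
Denominator = √(9·12·12·15) = √19440 = 139.4274
MCC = 84 / 139.4274 = 0.6025

0.6025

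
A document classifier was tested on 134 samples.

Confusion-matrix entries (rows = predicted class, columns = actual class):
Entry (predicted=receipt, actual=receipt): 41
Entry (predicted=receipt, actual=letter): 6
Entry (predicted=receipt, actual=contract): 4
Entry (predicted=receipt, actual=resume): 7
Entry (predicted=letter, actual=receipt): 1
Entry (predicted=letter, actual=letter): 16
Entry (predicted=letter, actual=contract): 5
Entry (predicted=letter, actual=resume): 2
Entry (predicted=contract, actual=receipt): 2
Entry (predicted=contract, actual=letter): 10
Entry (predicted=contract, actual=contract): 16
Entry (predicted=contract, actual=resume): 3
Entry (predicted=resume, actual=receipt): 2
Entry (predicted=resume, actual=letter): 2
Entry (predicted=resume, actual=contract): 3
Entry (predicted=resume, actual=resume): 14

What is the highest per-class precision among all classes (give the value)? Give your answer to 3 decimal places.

Per-class precision (TP/(TP+FP)):
  receipt: TP=41, FP=6+4+7=17 → 41/58 = 0.7069
  letter: TP=16, FP=1+5+2=8 → 16/24 = 0.6667
  contract: TP=16, FP=2+10+3=15 → 16/31 = 0.5161
  resume: TP=14, FP=2+2+3=7 → 14/21 = 0.6667
Highest is class 'receipt' with precision = 0.707.

0.707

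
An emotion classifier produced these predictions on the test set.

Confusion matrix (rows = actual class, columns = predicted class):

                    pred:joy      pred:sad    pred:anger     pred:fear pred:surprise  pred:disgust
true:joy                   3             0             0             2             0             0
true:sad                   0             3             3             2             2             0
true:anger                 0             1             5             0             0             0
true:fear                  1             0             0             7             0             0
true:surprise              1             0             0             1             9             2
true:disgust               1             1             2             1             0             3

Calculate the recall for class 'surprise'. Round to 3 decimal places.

Take TP from the diagonal, FP from the rest of the 'surprise' prediction marginal, FN from the rest of the 'surprise' actual marginal.
recall = TP/(TP+FN).
surprise: TP=9, FN=1+0+0+1+2=4 → 9/13 = 0.6923

0.692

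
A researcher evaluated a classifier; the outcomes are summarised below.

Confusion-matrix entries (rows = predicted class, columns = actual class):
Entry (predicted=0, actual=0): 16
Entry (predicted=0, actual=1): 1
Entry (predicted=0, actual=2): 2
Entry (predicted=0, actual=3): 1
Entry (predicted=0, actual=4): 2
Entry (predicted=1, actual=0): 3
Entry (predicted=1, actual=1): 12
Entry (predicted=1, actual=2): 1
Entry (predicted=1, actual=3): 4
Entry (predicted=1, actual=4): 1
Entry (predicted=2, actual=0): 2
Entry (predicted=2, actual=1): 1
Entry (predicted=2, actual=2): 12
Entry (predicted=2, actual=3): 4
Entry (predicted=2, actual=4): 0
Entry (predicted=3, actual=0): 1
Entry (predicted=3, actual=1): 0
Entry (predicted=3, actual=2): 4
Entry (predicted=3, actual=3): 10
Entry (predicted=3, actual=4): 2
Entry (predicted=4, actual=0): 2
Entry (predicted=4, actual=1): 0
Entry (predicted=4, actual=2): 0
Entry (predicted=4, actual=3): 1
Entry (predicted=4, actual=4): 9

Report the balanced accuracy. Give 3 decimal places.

Balanced accuracy = mean of per-class recall.
  0: recall = 16/24 = 0.6667
  1: recall = 12/14 = 0.8571
  2: recall = 12/19 = 0.6316
  3: recall = 10/20 = 0.5000
  4: recall = 9/14 = 0.6429
Mean = (0.6667 + 0.8571 + 0.6316 + 0.5000 + 0.6429) / 5 = 0.660

0.660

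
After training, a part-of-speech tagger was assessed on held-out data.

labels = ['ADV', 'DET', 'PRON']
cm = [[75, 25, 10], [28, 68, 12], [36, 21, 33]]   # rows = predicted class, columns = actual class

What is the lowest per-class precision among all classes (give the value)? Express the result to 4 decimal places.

0.3667

Per-class precision (TP/(TP+FP)):
  ADV: TP=75, FP=25+10=35 → 75/110 = 0.68182
  DET: TP=68, FP=28+12=40 → 68/108 = 0.62963
  PRON: TP=33, FP=36+21=57 → 33/90 = 0.36667
Lowest is class 'PRON' with precision = 0.3667.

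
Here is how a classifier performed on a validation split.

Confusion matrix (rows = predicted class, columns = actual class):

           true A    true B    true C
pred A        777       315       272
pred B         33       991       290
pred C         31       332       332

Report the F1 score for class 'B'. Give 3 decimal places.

One-vs-rest for 'B': TP = diagonal; FP = other classes predicted 'B'; FN = 'B' predicted as other.
F1 score = 2·TP/(2·TP+FP+FN).
B: TP=991, FP=33+290=323, FN=315+332=647 → 1982/2952 = 0.6714

0.671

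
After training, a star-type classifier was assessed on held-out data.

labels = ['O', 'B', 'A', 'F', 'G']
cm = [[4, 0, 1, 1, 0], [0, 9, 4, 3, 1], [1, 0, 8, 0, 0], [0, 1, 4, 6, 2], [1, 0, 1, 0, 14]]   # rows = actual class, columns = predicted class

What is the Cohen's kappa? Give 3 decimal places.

0.587

Observed agreement pₒ = trace/N = 41/61 = 0.6721
Expected agreement pₑ = Σ (rowᵢ·colᵢ)/N² = (6·6 + 17·10 + 9·18 + 13·10 + 16·17)/61² = 0.2069
κ = (pₒ − pₑ)/(1 − pₑ) = (0.6721 − 0.2069)/(1 − 0.2069) = 0.587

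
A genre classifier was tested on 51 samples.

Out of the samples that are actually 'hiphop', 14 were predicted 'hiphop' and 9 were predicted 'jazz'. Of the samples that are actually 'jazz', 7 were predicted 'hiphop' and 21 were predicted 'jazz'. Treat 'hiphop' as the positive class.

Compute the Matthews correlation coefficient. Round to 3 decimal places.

MCC = (TP·TN − FP·FN) / √((TP+FP)(TP+FN)(TN+FP)(TN+FN))
Numerator = 14·21 − 7·9 = 231
Denominator = √(21·23·28·30) = √405720 = 636.9615
MCC = 231 / 636.9615 = 0.363

0.363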